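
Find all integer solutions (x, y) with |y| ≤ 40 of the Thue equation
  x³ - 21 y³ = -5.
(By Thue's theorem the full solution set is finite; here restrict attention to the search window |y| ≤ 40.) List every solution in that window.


The equation is x³ - 21y³ = -5. For fixed y, x³ = 21·y³ − 5, so a solution requires the RHS to be a perfect cube.
Strategy: iterate y from -40 to 40, compute RHS = 21·y³ − 5, and check whether it is a (positive or negative) perfect cube.
Check small values of y:
  y = 0: RHS = -5 is not a perfect cube.
  y = 1: RHS = 16 is not a perfect cube.
  y = -1: RHS = -26 is not a perfect cube.
  y = 2: RHS = 163 is not a perfect cube.
  y = -2: RHS = -173 is not a perfect cube.
  y = 3: RHS = 562 is not a perfect cube.
  y = -3: RHS = -572 is not a perfect cube.
Continuing the search up to |y| = 40 finds no solutions either.
No (x, y) in the scanned range satisfies the equation.

No integer solutions with |y| ≤ 40.


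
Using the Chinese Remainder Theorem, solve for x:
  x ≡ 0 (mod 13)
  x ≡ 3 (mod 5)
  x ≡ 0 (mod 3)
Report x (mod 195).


Moduli 13, 5, 3 are pairwise coprime; by CRT there is a unique solution modulo M = 13 · 5 · 3 = 195.
Solve pairwise, accumulating the modulus:
  Start with x ≡ 0 (mod 13).
  Combine with x ≡ 3 (mod 5): since gcd(13, 5) = 1, we get a unique residue mod 65.
    Write x = 0 + 13·t and substitute into x ≡ 3 (mod 5): 13·t ≡ 3 − 0 = 3 (mod 5).
    Reduce coefficients mod 5: 3·t ≡ 3 (mod 5).
    The inverse of 3 mod 5 is 2 (since 3·2 = 6 = 1·5 + 1), so t ≡ 2·3 = 6 ≡ 1 (mod 5).
    Then x = 0 + 13·1 = 13, valid modulo lcm(13, 5) = 65: x ≡ 13 (mod 65).
  Combine with x ≡ 0 (mod 3): since gcd(65, 3) = 1, we get a unique residue mod 195.
    Write x = 13 + 65·t and substitute into x ≡ 0 (mod 3): 65·t ≡ 0 − 13 = -13 (mod 3).
    Reduce coefficients mod 3: 2·t ≡ 2 (mod 3).
    The inverse of 2 mod 3 is 2 (since 2·2 = 4 = 1·3 + 1), so t ≡ 2·2 = 4 ≡ 1 (mod 3).
    Then x = 13 + 65·1 = 78, valid modulo lcm(65, 3) = 195: x ≡ 78 (mod 195).
Verify: 78 mod 13 = 0 ✓, 78 mod 5 = 3 ✓, 78 mod 3 = 0 ✓.

x ≡ 78 (mod 195).


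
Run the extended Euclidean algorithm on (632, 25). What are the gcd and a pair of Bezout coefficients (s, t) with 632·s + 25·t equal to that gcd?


Euclidean algorithm on (632, 25) — divide until remainder is 0:
  632 = 25 · 25 + 7
  25 = 3 · 7 + 4
  7 = 1 · 4 + 3
  4 = 1 · 3 + 1
  3 = 3 · 1 + 0
gcd(632, 25) = 1.
Track Bezout coefficients alongside the remainders: start with r₀ = 632 = a·1 + b·0 (s = 1, t = 0) and r₁ = 25 = a·0 + b·1 (s = 0, t = 1); each new remainder r_{k+1} = r_{k-1} − q_k·r_k inherits s_{k+1} = s_{k-1} − q_k·s_k, t_{k+1} = t_{k-1} − q_k·t_k, so r_k = a·s_k + b·t_k at every step:
  q = 25: r = 7, s = 1 − 25·0 = 1, t = 0 − 25·1 = -25  (check: 632·1 + 25·(-25) = 7)
  q = 3: r = 4, s = 0 − 3·1 = -3, t = 1 − 3·(-25) = 76  (check: 632·(-3) + 25·76 = 4)
  q = 1: r = 3, s = 1 − 1·(-3) = 4, t = -25 − 1·76 = -101  (check: 632·4 + 25·(-101) = 3)
  q = 1: r = 1, s = -3 − 1·4 = -7, t = 76 − 1·(-101) = 177  (check: 632·(-7) + 25·177 = 1)
The row with r = 1 (the gcd) gives the Bezout coefficients s = -7, t = 177.
Result: 632 · (-7) + 25 · (177) = 1.

gcd(632, 25) = 1; s = -7, t = 177 (check: 632·(-7) + 25·177 = 1).


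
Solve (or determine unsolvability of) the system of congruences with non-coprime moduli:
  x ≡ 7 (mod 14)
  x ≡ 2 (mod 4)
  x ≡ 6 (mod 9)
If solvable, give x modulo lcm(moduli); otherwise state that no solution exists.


Moduli 14, 4, 9 are not pairwise coprime, so CRT works modulo lcm(m_i) when all pairwise compatibility conditions hold.
Pairwise compatibility: gcd(m_i, m_j) must divide a_i - a_j for every pair.
Merge one congruence at a time:
  Start: x ≡ 7 (mod 14).
  Combine with x ≡ 2 (mod 4): gcd(14, 4) = 2, and 2 - 7 = -5 is NOT divisible by 2.
    ⇒ system is inconsistent (no integer solution).

No solution (the system is inconsistent).


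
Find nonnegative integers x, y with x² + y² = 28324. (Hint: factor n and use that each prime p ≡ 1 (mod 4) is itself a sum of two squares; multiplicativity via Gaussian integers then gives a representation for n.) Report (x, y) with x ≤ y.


Step 1: Factor n = 28324 = 2^2 · 73 · 97.
Step 2: Check the mod-4 condition on each prime factor: 2 = 2 (special); 73 ≡ 1 (mod 4), exponent 1; 97 ≡ 1 (mod 4), exponent 1.
All primes ≡ 3 (mod 4) appear to even exponent (or don't appear), so by the two-squares theorem n IS expressible as a sum of two squares.
Step 3: Build a representation. Group n = k² · m with k = 2 and m = 73 · 97 = 7081 (a product of primes ≡ 1 (mod 4)); a representation of m scales to one of n via (k·x)² + (k·y)² = k²(x² + y²). Each prime p ≡ 1 (mod 4) is itself a sum of two squares; find a² by testing p − a² for a perfect square:
  73: 73 − 1² = 72, 73 − 2² = 69, 73 − 3² = 64 = 8² ⇒ 73 = 3² + 8².
  97: 97 − 1² = 96, 97 − 2² = 93, 97 − 3² = 88, 97 − 4² = 81 = 9² ⇒ 97 = 4² + 9².
  Combine using the Brahmagupta–Fibonacci identity (a² + b²)(c² + d²) = (ac − bd)² + (ad + bc)² = (ac + bd)² + (ad − bc)²:
  73 · 97 = 7081: from (3² + 8²)(4² + 9²), take (3·4 − 8·9, 3·9 + 8·4) = (12 − 72, 27 + 32) = (-60, 59); dropping signs (only squares matter) gives (60, 59); check 60² + 59² = 3600 + 3481 = 7081 ✓.
  Scale by k = 2: (2·60, 2·59) = (120, 118).
Step 4: Order so x ≤ y and verify: 118² + 120² = 13924 + 14400 = 28324 = n. ✓

n = 28324 = 118² + 120² (one valid representation with x ≤ y).


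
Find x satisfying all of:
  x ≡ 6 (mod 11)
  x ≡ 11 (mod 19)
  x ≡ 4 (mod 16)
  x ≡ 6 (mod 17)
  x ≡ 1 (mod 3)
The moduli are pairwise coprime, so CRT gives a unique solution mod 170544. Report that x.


Product of moduli M = 11 · 19 · 16 · 17 · 3 = 170544.
Merge one congruence at a time:
  Start: x ≡ 6 (mod 11).
  Combine with x ≡ 11 (mod 19); new modulus lcm = 209.
    Write x = 6 + 11·t and substitute into x ≡ 11 (mod 19): 11·t ≡ 11 − 6 = 5 (mod 19).
    The inverse of 11 mod 19 is 7 (since 11·7 = 77 = 4·19 + 1), so t ≡ 7·5 = 35 ≡ 16 (mod 19).
    Then x = 6 + 11·16 = 182, valid modulo lcm(11, 19) = 209: x ≡ 182 (mod 209).
  Combine with x ≡ 4 (mod 16); new modulus lcm = 3344.
    Write x = 182 + 209·t and substitute into x ≡ 4 (mod 16): 209·t ≡ 4 − 182 = -178 (mod 16).
    Reduce coefficients mod 16: 1·t ≡ 14 (mod 16).
    So t ≡ 14 (mod 16).
    Then x = 182 + 209·14 = 3108, valid modulo lcm(209, 16) = 3344: x ≡ 3108 (mod 3344).
  Combine with x ≡ 6 (mod 17); new modulus lcm = 56848.
    Write x = 3108 + 3344·t and substitute into x ≡ 6 (mod 17): 3344·t ≡ 6 − 3108 = -3102 (mod 17).
    Reduce coefficients mod 17: 12·t ≡ 9 (mod 17).
    The inverse of 12 mod 17 is 10 (since 12·10 = 120 = 7·17 + 1), so t ≡ 10·9 = 90 ≡ 5 (mod 17).
    Then x = 3108 + 3344·5 = 19828, valid modulo lcm(3344, 17) = 56848: x ≡ 19828 (mod 56848).
  Combine with x ≡ 1 (mod 3); new modulus lcm = 170544.
    Write x = 19828 + 56848·t and substitute into x ≡ 1 (mod 3): 56848·t ≡ 1 − 19828 = -19827 (mod 3).
    Reduce coefficients mod 3: 1·t ≡ 0 (mod 3).
    So t ≡ 0 (mod 3).
    Then x = 19828 + 56848·0 = 19828, valid modulo lcm(56848, 3) = 170544: x ≡ 19828 (mod 170544).
Verify against each original: 19828 mod 11 = 6, 19828 mod 19 = 11, 19828 mod 16 = 4, 19828 mod 17 = 6, 19828 mod 3 = 1.

x ≡ 19828 (mod 170544).


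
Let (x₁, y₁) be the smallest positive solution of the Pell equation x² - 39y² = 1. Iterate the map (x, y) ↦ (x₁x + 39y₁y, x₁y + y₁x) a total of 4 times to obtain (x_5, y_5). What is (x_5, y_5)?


Step 1: Find the fundamental solution (x₁, y₁) of x² - 39y² = 1.
  Expand √39 as a continued fraction. a₀ = ⌊√39⌋ = 6; iterate m_{k+1} = d_k·a_k − m_k, d_{k+1} = (39 − m_{k+1}²)/d_k, a_{k+1} = ⌊(a₀ + m_{k+1})/d_{k+1}⌋ (starting m₀ = 0, d₀ = 1), with convergents p_k = a_k·p_{k-1} + p_{k-2}, q_k = a_k·q_{k-1} + q_{k-2} (p₋₁ = 1, q₋₁ = 0):
  k = 0: a₀ = 6; p₀/q₀ = 6/1; p₀² − 39·q₀² = 36 − 39 = -3.
  k = 1: m = 6, d = 3, a = ⌊(6 + 6)/3⌋ = 4; p/q = (4·6 + 1)/(4·1 + 0) = 25/4; p² − 39·q² = 625 − 624 = 1.
  The first convergent with p² − 39·q² = 1 gives the fundamental solution (x₁, y₁) = (25, 4).
Step 2: Apply the recurrence (x_{n+1}, y_{n+1}) = (x₁x_n + 39y₁y_n, x₁y_n + y₁x_n) repeatedly.
  From (x_1, y_1) = (25, 4): x_2 = 25·25 + 39·4·4 = 1249; y_2 = 25·4 + 4·25 = 200.
  From (x_2, y_2) = (1249, 200): x_3 = 25·1249 + 39·4·200 = 62425; y_3 = 25·200 + 4·1249 = 9996.
  From (x_3, y_3) = (62425, 9996): x_4 = 25·62425 + 39·4·9996 = 3120001; y_4 = 25·9996 + 4·62425 = 499600.
  From (x_4, y_4) = (3120001, 499600): x_5 = 25·3120001 + 39·4·499600 = 155937625; y_5 = 25·499600 + 4·3120001 = 24970004.
Step 3: Verify x_5² - 39·y_5² = 24316542890640625 - 24316542890640624 = 1 (should be 1). ✓

(x_1, y_1) = (25, 4); (x_5, y_5) = (155937625, 24970004).


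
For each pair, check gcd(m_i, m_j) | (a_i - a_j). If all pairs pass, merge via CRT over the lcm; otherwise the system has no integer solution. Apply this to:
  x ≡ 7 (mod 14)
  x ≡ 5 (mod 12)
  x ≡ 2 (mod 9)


Moduli 14, 12, 9 are not pairwise coprime, so CRT works modulo lcm(m_i) when all pairwise compatibility conditions hold.
Pairwise compatibility: gcd(m_i, m_j) must divide a_i - a_j for every pair.
Merge one congruence at a time:
  Start: x ≡ 7 (mod 14).
  Combine with x ≡ 5 (mod 12): gcd(14, 12) = 2; 5 - 7 = -2, which IS divisible by 2, so compatible.
    Write x = 7 + 14·t and substitute into x ≡ 5 (mod 12): 14·t ≡ 5 − 7 = -2 (mod 12).
    Divide the congruence (and modulus) by g = 2: 7·t ≡ -1 (mod 6).
    Reduce coefficients mod 6: 1·t ≡ 5 (mod 6).
    So t ≡ 5 (mod 6).
    Then x = 7 + 14·5 = 77, valid modulo lcm(14, 12) = 84: x ≡ 77 (mod 84).
  Combine with x ≡ 2 (mod 9): gcd(84, 9) = 3; 2 - 77 = -75, which IS divisible by 3, so compatible.
    Write x = 77 + 84·t and substitute into x ≡ 2 (mod 9): 84·t ≡ 2 − 77 = -75 (mod 9).
    Divide the congruence (and modulus) by g = 3: 28·t ≡ -25 (mod 3).
    Reduce coefficients mod 3: 1·t ≡ 2 (mod 3).
    So t ≡ 2 (mod 3).
    Then x = 77 + 84·2 = 245, valid modulo lcm(84, 9) = 252: x ≡ 245 (mod 252).
Verify: 245 mod 14 = 7, 245 mod 12 = 5, 245 mod 9 = 2.

x ≡ 245 (mod 252).


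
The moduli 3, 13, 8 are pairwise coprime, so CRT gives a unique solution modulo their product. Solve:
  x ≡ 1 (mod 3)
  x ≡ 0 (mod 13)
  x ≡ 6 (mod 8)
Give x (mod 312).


Moduli 3, 13, 8 are pairwise coprime; by CRT there is a unique solution modulo M = 3 · 13 · 8 = 312.
Solve pairwise, accumulating the modulus:
  Start with x ≡ 1 (mod 3).
  Combine with x ≡ 0 (mod 13): since gcd(3, 13) = 1, we get a unique residue mod 39.
    Write x = 1 + 3·t and substitute into x ≡ 0 (mod 13): 3·t ≡ 0 − 1 = -1 (mod 13).
    Reduce coefficients mod 13: 3·t ≡ 12 (mod 13).
    The inverse of 3 mod 13 is 9 (since 3·9 = 27 = 2·13 + 1), so t ≡ 9·12 = 108 ≡ 4 (mod 13).
    Then x = 1 + 3·4 = 13, valid modulo lcm(3, 13) = 39: x ≡ 13 (mod 39).
  Combine with x ≡ 6 (mod 8): since gcd(39, 8) = 1, we get a unique residue mod 312.
    Write x = 13 + 39·t and substitute into x ≡ 6 (mod 8): 39·t ≡ 6 − 13 = -7 (mod 8).
    Reduce coefficients mod 8: 7·t ≡ 1 (mod 8).
    The inverse of 7 mod 8 is 7 (since 7·7 = 49 = 6·8 + 1), so t ≡ 7·1 = 7 ≡ 7 (mod 8).
    Then x = 13 + 39·7 = 286, valid modulo lcm(39, 8) = 312: x ≡ 286 (mod 312).
Verify: 286 mod 3 = 1 ✓, 286 mod 13 = 0 ✓, 286 mod 8 = 6 ✓.

x ≡ 286 (mod 312).


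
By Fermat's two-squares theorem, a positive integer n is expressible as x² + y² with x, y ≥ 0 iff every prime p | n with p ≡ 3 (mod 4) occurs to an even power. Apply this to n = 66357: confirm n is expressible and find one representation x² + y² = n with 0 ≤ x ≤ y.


Step 1: Factor n = 66357 = 3^2 · 73 · 101.
Step 2: Check the mod-4 condition on each prime factor: 3 ≡ 3 (mod 4), exponent 2 (must be even); 73 ≡ 1 (mod 4), exponent 1; 101 ≡ 1 (mod 4), exponent 1.
All primes ≡ 3 (mod 4) appear to even exponent (or don't appear), so by the two-squares theorem n IS expressible as a sum of two squares.
Step 3: Build a representation. Group n = k² · m with k = 3 and m = 73 · 101 = 7373 (a product of primes ≡ 1 (mod 4)); a representation of m scales to one of n via (k·x)² + (k·y)² = k²(x² + y²). Each prime p ≡ 1 (mod 4) is itself a sum of two squares; find a² by testing p − a² for a perfect square:
  73: 73 − 1² = 72, 73 − 2² = 69, 73 − 3² = 64 = 8² ⇒ 73 = 3² + 8².
  101: 101 − 1² = 100 = 10² ⇒ 101 = 1² + 10².
  Combine using the Brahmagupta–Fibonacci identity (a² + b²)(c² + d²) = (ac − bd)² + (ad + bc)² = (ac + bd)² + (ad − bc)²:
  73 · 101 = 7373: from (3² + 8²)(1² + 10²), take (3·1 − 8·10, 3·10 + 8·1) = (3 − 80, 30 + 8) = (-77, 38); dropping signs (only squares matter) gives (77, 38); check 77² + 38² = 5929 + 1444 = 7373 ✓.
  Scale by k = 3: (3·77, 3·38) = (231, 114).
Step 4: Order so x ≤ y and verify: 114² + 231² = 12996 + 53361 = 66357 = n. ✓

n = 66357 = 114² + 231² (one valid representation with x ≤ y).


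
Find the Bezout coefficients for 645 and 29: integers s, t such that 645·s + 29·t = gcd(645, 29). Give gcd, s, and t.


Euclidean algorithm on (645, 29) — divide until remainder is 0:
  645 = 22 · 29 + 7
  29 = 4 · 7 + 1
  7 = 7 · 1 + 0
gcd(645, 29) = 1.
Track Bezout coefficients alongside the remainders: start with r₀ = 645 = a·1 + b·0 (s = 1, t = 0) and r₁ = 29 = a·0 + b·1 (s = 0, t = 1); each new remainder r_{k+1} = r_{k-1} − q_k·r_k inherits s_{k+1} = s_{k-1} − q_k·s_k, t_{k+1} = t_{k-1} − q_k·t_k, so r_k = a·s_k + b·t_k at every step:
  q = 22: r = 7, s = 1 − 22·0 = 1, t = 0 − 22·1 = -22  (check: 645·1 + 29·(-22) = 7)
  q = 4: r = 1, s = 0 − 4·1 = -4, t = 1 − 4·(-22) = 89  (check: 645·(-4) + 29·89 = 1)
The row with r = 1 (the gcd) gives the Bezout coefficients s = -4, t = 89.
Result: 645 · (-4) + 29 · (89) = 1.

gcd(645, 29) = 1; s = -4, t = 89 (check: 645·(-4) + 29·89 = 1).


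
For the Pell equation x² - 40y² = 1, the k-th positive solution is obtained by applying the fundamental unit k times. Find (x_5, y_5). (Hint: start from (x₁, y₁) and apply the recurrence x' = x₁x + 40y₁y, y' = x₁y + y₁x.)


Step 1: Find the fundamental solution (x₁, y₁) of x² - 40y² = 1.
  Expand √40 as a continued fraction. a₀ = ⌊√40⌋ = 6; iterate m_{k+1} = d_k·a_k − m_k, d_{k+1} = (40 − m_{k+1}²)/d_k, a_{k+1} = ⌊(a₀ + m_{k+1})/d_{k+1}⌋ (starting m₀ = 0, d₀ = 1), with convergents p_k = a_k·p_{k-1} + p_{k-2}, q_k = a_k·q_{k-1} + q_{k-2} (p₋₁ = 1, q₋₁ = 0):
  k = 0: a₀ = 6; p₀/q₀ = 6/1; p₀² − 40·q₀² = 36 − 40 = -4.
  k = 1: m = 6, d = 4, a = ⌊(6 + 6)/4⌋ = 3; p/q = (3·6 + 1)/(3·1 + 0) = 19/3; p² − 40·q² = 361 − 360 = 1.
  The first convergent with p² − 40·q² = 1 gives the fundamental solution (x₁, y₁) = (19, 3).
Step 2: Apply the recurrence (x_{n+1}, y_{n+1}) = (x₁x_n + 40y₁y_n, x₁y_n + y₁x_n) repeatedly.
  From (x_1, y_1) = (19, 3): x_2 = 19·19 + 40·3·3 = 721; y_2 = 19·3 + 3·19 = 114.
  From (x_2, y_2) = (721, 114): x_3 = 19·721 + 40·3·114 = 27379; y_3 = 19·114 + 3·721 = 4329.
  From (x_3, y_3) = (27379, 4329): x_4 = 19·27379 + 40·3·4329 = 1039681; y_4 = 19·4329 + 3·27379 = 164388.
  From (x_4, y_4) = (1039681, 164388): x_5 = 19·1039681 + 40·3·164388 = 39480499; y_5 = 19·164388 + 3·1039681 = 6242415.
Step 3: Verify x_5² - 40·y_5² = 1558709801289001 - 1558709801289000 = 1 (should be 1). ✓

(x_1, y_1) = (19, 3); (x_5, y_5) = (39480499, 6242415).


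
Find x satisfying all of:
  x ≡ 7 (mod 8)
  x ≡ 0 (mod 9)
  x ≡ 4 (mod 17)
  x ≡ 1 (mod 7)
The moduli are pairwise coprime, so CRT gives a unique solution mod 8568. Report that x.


Product of moduli M = 8 · 9 · 17 · 7 = 8568.
Merge one congruence at a time:
  Start: x ≡ 7 (mod 8).
  Combine with x ≡ 0 (mod 9); new modulus lcm = 72.
    Write x = 7 + 8·t and substitute into x ≡ 0 (mod 9): 8·t ≡ 0 − 7 = -7 (mod 9).
    Reduce coefficients mod 9: 8·t ≡ 2 (mod 9).
    The inverse of 8 mod 9 is 8 (since 8·8 = 64 = 7·9 + 1), so t ≡ 8·2 = 16 ≡ 7 (mod 9).
    Then x = 7 + 8·7 = 63, valid modulo lcm(8, 9) = 72: x ≡ 63 (mod 72).
  Combine with x ≡ 4 (mod 17); new modulus lcm = 1224.
    Write x = 63 + 72·t and substitute into x ≡ 4 (mod 17): 72·t ≡ 4 − 63 = -59 (mod 17).
    Reduce coefficients mod 17: 4·t ≡ 9 (mod 17).
    The inverse of 4 mod 17 is 13 (since 4·13 = 52 = 3·17 + 1), so t ≡ 13·9 = 117 ≡ 15 (mod 17).
    Then x = 63 + 72·15 = 1143, valid modulo lcm(72, 17) = 1224: x ≡ 1143 (mod 1224).
  Combine with x ≡ 1 (mod 7); new modulus lcm = 8568.
    Write x = 1143 + 1224·t and substitute into x ≡ 1 (mod 7): 1224·t ≡ 1 − 1143 = -1142 (mod 7).
    Reduce coefficients mod 7: 6·t ≡ 6 (mod 7).
    The inverse of 6 mod 7 is 6 (since 6·6 = 36 = 5·7 + 1), so t ≡ 6·6 = 36 ≡ 1 (mod 7).
    Then x = 1143 + 1224·1 = 2367, valid modulo lcm(1224, 7) = 8568: x ≡ 2367 (mod 8568).
Verify against each original: 2367 mod 8 = 7, 2367 mod 9 = 0, 2367 mod 17 = 4, 2367 mod 7 = 1.

x ≡ 2367 (mod 8568).


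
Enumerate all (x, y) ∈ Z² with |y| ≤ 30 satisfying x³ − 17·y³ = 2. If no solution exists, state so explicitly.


The equation is x³ - 17y³ = 2. For fixed y, x³ = 17·y³ + 2, so a solution requires the RHS to be a perfect cube.
Strategy: iterate y from -30 to 30, compute RHS = 17·y³ + 2, and check whether it is a (positive or negative) perfect cube.
Check small values of y:
  y = 0: RHS = 2 is not a perfect cube.
  y = 1: RHS = 19 is not a perfect cube.
  y = -1: RHS = -15 is not a perfect cube.
  y = 2: RHS = 138 is not a perfect cube.
  y = -2: RHS = -134 is not a perfect cube.
  y = 3: RHS = 461 is not a perfect cube.
  y = -3: RHS = -457 is not a perfect cube.
Continuing the search up to |y| = 30 finds no solutions either.
No (x, y) in the scanned range satisfies the equation.

No integer solutions with |y| ≤ 30.


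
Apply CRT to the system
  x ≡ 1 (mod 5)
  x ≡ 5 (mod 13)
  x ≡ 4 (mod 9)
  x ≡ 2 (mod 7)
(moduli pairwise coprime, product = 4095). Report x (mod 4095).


Product of moduli M = 5 · 13 · 9 · 7 = 4095.
Merge one congruence at a time:
  Start: x ≡ 1 (mod 5).
  Combine with x ≡ 5 (mod 13); new modulus lcm = 65.
    Write x = 1 + 5·t and substitute into x ≡ 5 (mod 13): 5·t ≡ 5 − 1 = 4 (mod 13).
    The inverse of 5 mod 13 is 8 (since 5·8 = 40 = 3·13 + 1), so t ≡ 8·4 = 32 ≡ 6 (mod 13).
    Then x = 1 + 5·6 = 31, valid modulo lcm(5, 13) = 65: x ≡ 31 (mod 65).
  Combine with x ≡ 4 (mod 9); new modulus lcm = 585.
    Write x = 31 + 65·t and substitute into x ≡ 4 (mod 9): 65·t ≡ 4 − 31 = -27 (mod 9).
    Reduce coefficients mod 9: 2·t ≡ 0 (mod 9).
    The inverse of 2 mod 9 is 5 (since 2·5 = 10 = 1·9 + 1), so t ≡ 5·0 = 0 ≡ 0 (mod 9).
    Then x = 31 + 65·0 = 31, valid modulo lcm(65, 9) = 585: x ≡ 31 (mod 585).
  Combine with x ≡ 2 (mod 7); new modulus lcm = 4095.
    Write x = 31 + 585·t and substitute into x ≡ 2 (mod 7): 585·t ≡ 2 − 31 = -29 (mod 7).
    Reduce coefficients mod 7: 4·t ≡ 6 (mod 7).
    The inverse of 4 mod 7 is 2 (since 4·2 = 8 = 1·7 + 1), so t ≡ 2·6 = 12 ≡ 5 (mod 7).
    Then x = 31 + 585·5 = 2956, valid modulo lcm(585, 7) = 4095: x ≡ 2956 (mod 4095).
Verify against each original: 2956 mod 5 = 1, 2956 mod 13 = 5, 2956 mod 9 = 4, 2956 mod 7 = 2.

x ≡ 2956 (mod 4095).


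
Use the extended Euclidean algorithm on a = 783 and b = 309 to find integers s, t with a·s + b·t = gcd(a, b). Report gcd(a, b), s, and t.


Euclidean algorithm on (783, 309) — divide until remainder is 0:
  783 = 2 · 309 + 165
  309 = 1 · 165 + 144
  165 = 1 · 144 + 21
  144 = 6 · 21 + 18
  21 = 1 · 18 + 3
  18 = 6 · 3 + 0
gcd(783, 309) = 3.
Track Bezout coefficients alongside the remainders: start with r₀ = 783 = a·1 + b·0 (s = 1, t = 0) and r₁ = 309 = a·0 + b·1 (s = 0, t = 1); each new remainder r_{k+1} = r_{k-1} − q_k·r_k inherits s_{k+1} = s_{k-1} − q_k·s_k, t_{k+1} = t_{k-1} − q_k·t_k, so r_k = a·s_k + b·t_k at every step:
  q = 2: r = 165, s = 1 − 2·0 = 1, t = 0 − 2·1 = -2  (check: 783·1 + 309·(-2) = 165)
  q = 1: r = 144, s = 0 − 1·1 = -1, t = 1 − 1·(-2) = 3  (check: 783·(-1) + 309·3 = 144)
  q = 1: r = 21, s = 1 − 1·(-1) = 2, t = -2 − 1·3 = -5  (check: 783·2 + 309·(-5) = 21)
  q = 6: r = 18, s = -1 − 6·2 = -13, t = 3 − 6·(-5) = 33  (check: 783·(-13) + 309·33 = 18)
  q = 1: r = 3, s = 2 − 1·(-13) = 15, t = -5 − 1·33 = -38  (check: 783·15 + 309·(-38) = 3)
The row with r = 3 (the gcd) gives the Bezout coefficients s = 15, t = -38.
Result: 783 · (15) + 309 · (-38) = 3.

gcd(783, 309) = 3; s = 15, t = -38 (check: 783·15 + 309·(-38) = 3).


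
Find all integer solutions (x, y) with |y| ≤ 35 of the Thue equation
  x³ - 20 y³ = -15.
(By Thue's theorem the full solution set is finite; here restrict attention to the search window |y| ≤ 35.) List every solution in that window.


The equation is x³ - 20y³ = -15. For fixed y, x³ = 20·y³ − 15, so a solution requires the RHS to be a perfect cube.
Strategy: iterate y from -35 to 35, compute RHS = 20·y³ − 15, and check whether it is a (positive or negative) perfect cube.
Check small values of y:
  y = 0: RHS = -15 is not a perfect cube.
  y = 1: RHS = 5 is not a perfect cube.
  y = -1: RHS = -35 is not a perfect cube.
  y = 2: RHS = 145 is not a perfect cube.
  y = -2: RHS = -175 is not a perfect cube.
  y = 3: RHS = 525 is not a perfect cube.
  y = -3: RHS = -555 is not a perfect cube.
Continuing the search up to |y| = 35 finds no solutions either.
No (x, y) in the scanned range satisfies the equation.

No integer solutions with |y| ≤ 35.


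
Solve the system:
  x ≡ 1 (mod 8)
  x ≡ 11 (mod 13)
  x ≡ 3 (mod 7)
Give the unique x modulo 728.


Moduli 8, 13, 7 are pairwise coprime; by CRT there is a unique solution modulo M = 8 · 13 · 7 = 728.
Solve pairwise, accumulating the modulus:
  Start with x ≡ 1 (mod 8).
  Combine with x ≡ 11 (mod 13): since gcd(8, 13) = 1, we get a unique residue mod 104.
    Write x = 1 + 8·t and substitute into x ≡ 11 (mod 13): 8·t ≡ 11 − 1 = 10 (mod 13).
    The inverse of 8 mod 13 is 5 (since 8·5 = 40 = 3·13 + 1), so t ≡ 5·10 = 50 ≡ 11 (mod 13).
    Then x = 1 + 8·11 = 89, valid modulo lcm(8, 13) = 104: x ≡ 89 (mod 104).
  Combine with x ≡ 3 (mod 7): since gcd(104, 7) = 1, we get a unique residue mod 728.
    Write x = 89 + 104·t and substitute into x ≡ 3 (mod 7): 104·t ≡ 3 − 89 = -86 (mod 7).
    Reduce coefficients mod 7: 6·t ≡ 5 (mod 7).
    The inverse of 6 mod 7 is 6 (since 6·6 = 36 = 5·7 + 1), so t ≡ 6·5 = 30 ≡ 2 (mod 7).
    Then x = 89 + 104·2 = 297, valid modulo lcm(104, 7) = 728: x ≡ 297 (mod 728).
Verify: 297 mod 8 = 1 ✓, 297 mod 13 = 11 ✓, 297 mod 7 = 3 ✓.

x ≡ 297 (mod 728).


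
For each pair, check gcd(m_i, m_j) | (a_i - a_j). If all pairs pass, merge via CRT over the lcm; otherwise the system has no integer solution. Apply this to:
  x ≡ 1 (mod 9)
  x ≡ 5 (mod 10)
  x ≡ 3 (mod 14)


Moduli 9, 10, 14 are not pairwise coprime, so CRT works modulo lcm(m_i) when all pairwise compatibility conditions hold.
Pairwise compatibility: gcd(m_i, m_j) must divide a_i - a_j for every pair.
Merge one congruence at a time:
  Start: x ≡ 1 (mod 9).
  Combine with x ≡ 5 (mod 10): gcd(9, 10) = 1; 5 - 1 = 4, which IS divisible by 1, so compatible.
    Write x = 1 + 9·t and substitute into x ≡ 5 (mod 10): 9·t ≡ 5 − 1 = 4 (mod 10).
    The inverse of 9 mod 10 is 9 (since 9·9 = 81 = 8·10 + 1), so t ≡ 9·4 = 36 ≡ 6 (mod 10).
    Then x = 1 + 9·6 = 55, valid modulo lcm(9, 10) = 90: x ≡ 55 (mod 90).
  Combine with x ≡ 3 (mod 14): gcd(90, 14) = 2; 3 - 55 = -52, which IS divisible by 2, so compatible.
    Write x = 55 + 90·t and substitute into x ≡ 3 (mod 14): 90·t ≡ 3 − 55 = -52 (mod 14).
    Divide the congruence (and modulus) by g = 2: 45·t ≡ -26 (mod 7).
    Reduce coefficients mod 7: 3·t ≡ 2 (mod 7).
    The inverse of 3 mod 7 is 5 (since 3·5 = 15 = 2·7 + 1), so t ≡ 5·2 = 10 ≡ 3 (mod 7).
    Then x = 55 + 90·3 = 325, valid modulo lcm(90, 14) = 630: x ≡ 325 (mod 630).
Verify: 325 mod 9 = 1, 325 mod 10 = 5, 325 mod 14 = 3.

x ≡ 325 (mod 630).


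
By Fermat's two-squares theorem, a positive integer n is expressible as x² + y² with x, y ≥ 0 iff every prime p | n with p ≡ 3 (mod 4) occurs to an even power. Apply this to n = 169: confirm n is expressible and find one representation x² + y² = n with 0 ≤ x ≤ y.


Step 1: Factor n = 169 = 13^2.
Step 2: Check the mod-4 condition on each prime factor: 13 ≡ 1 (mod 4), exponent 2.
All primes ≡ 3 (mod 4) appear to even exponent (or don't appear), so by the two-squares theorem n IS expressible as a sum of two squares.
Step 3: Build a representation. Here n = 13 · 13 is a product of primes ≡ 1 (mod 4). Each prime p ≡ 1 (mod 4) is itself a sum of two squares; find a² by testing p − a² for a perfect square:
  13: 13 − 1² = 12, 13 − 2² = 9 = 3² ⇒ 13 = 2² + 3².
  Combine using the Brahmagupta–Fibonacci identity (a² + b²)(c² + d²) = (ac − bd)² + (ad + bc)² = (ac + bd)² + (ad − bc)²:
  13 · 13 = 169: from (2² + 3²)(2² + 3²), take (2·2 − 3·3, 2·3 + 3·2) = (4 − 9, 6 + 6) = (-5, 12); dropping signs (only squares matter) gives (5, 12); check 5² + 12² = 25 + 144 = 169 ✓.
Step 4: Order so x ≤ y and verify: 5² + 12² = 25 + 144 = 169 = n. ✓

n = 169 = 5² + 12² (one valid representation with x ≤ y).


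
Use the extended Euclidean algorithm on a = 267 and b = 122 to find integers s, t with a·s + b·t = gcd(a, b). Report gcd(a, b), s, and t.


Euclidean algorithm on (267, 122) — divide until remainder is 0:
  267 = 2 · 122 + 23
  122 = 5 · 23 + 7
  23 = 3 · 7 + 2
  7 = 3 · 2 + 1
  2 = 2 · 1 + 0
gcd(267, 122) = 1.
Track Bezout coefficients alongside the remainders: start with r₀ = 267 = a·1 + b·0 (s = 1, t = 0) and r₁ = 122 = a·0 + b·1 (s = 0, t = 1); each new remainder r_{k+1} = r_{k-1} − q_k·r_k inherits s_{k+1} = s_{k-1} − q_k·s_k, t_{k+1} = t_{k-1} − q_k·t_k, so r_k = a·s_k + b·t_k at every step:
  q = 2: r = 23, s = 1 − 2·0 = 1, t = 0 − 2·1 = -2  (check: 267·1 + 122·(-2) = 23)
  q = 5: r = 7, s = 0 − 5·1 = -5, t = 1 − 5·(-2) = 11  (check: 267·(-5) + 122·11 = 7)
  q = 3: r = 2, s = 1 − 3·(-5) = 16, t = -2 − 3·11 = -35  (check: 267·16 + 122·(-35) = 2)
  q = 3: r = 1, s = -5 − 3·16 = -53, t = 11 − 3·(-35) = 116  (check: 267·(-53) + 122·116 = 1)
The row with r = 1 (the gcd) gives the Bezout coefficients s = -53, t = 116.
Result: 267 · (-53) + 122 · (116) = 1.

gcd(267, 122) = 1; s = -53, t = 116 (check: 267·(-53) + 122·116 = 1).


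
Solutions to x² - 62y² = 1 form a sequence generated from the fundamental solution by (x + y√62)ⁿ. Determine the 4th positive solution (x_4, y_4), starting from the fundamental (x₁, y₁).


Step 1: Find the fundamental solution (x₁, y₁) of x² - 62y² = 1.
  Expand √62 as a continued fraction. a₀ = ⌊√62⌋ = 7; iterate m_{k+1} = d_k·a_k − m_k, d_{k+1} = (62 − m_{k+1}²)/d_k, a_{k+1} = ⌊(a₀ + m_{k+1})/d_{k+1}⌋ (starting m₀ = 0, d₀ = 1), with convergents p_k = a_k·p_{k-1} + p_{k-2}, q_k = a_k·q_{k-1} + q_{k-2} (p₋₁ = 1, q₋₁ = 0):
  k = 0: a₀ = 7; p₀/q₀ = 7/1; p₀² − 62·q₀² = 49 − 62 = -13.
  k = 1: m = 7, d = 13, a = ⌊(7 + 7)/13⌋ = 1; p/q = (1·7 + 1)/(1·1 + 0) = 8/1; p² − 62·q² = 64 − 62 = 2.
  k = 2: m = 6, d = 2, a = ⌊(7 + 6)/2⌋ = 6; p/q = (6·8 + 7)/(6·1 + 1) = 55/7; p² − 62·q² = 3025 − 3038 = -13.
  k = 3: m = 6, d = 13, a = ⌊(7 + 6)/13⌋ = 1; p/q = (1·55 + 8)/(1·7 + 1) = 63/8; p² − 62·q² = 3969 − 3968 = 1.
  The first convergent with p² − 62·q² = 1 gives the fundamental solution (x₁, y₁) = (63, 8).
Step 2: Apply the recurrence (x_{n+1}, y_{n+1}) = (x₁x_n + 62y₁y_n, x₁y_n + y₁x_n) repeatedly.
  From (x_1, y_1) = (63, 8): x_2 = 63·63 + 62·8·8 = 7937; y_2 = 63·8 + 8·63 = 1008.
  From (x_2, y_2) = (7937, 1008): x_3 = 63·7937 + 62·8·1008 = 999999; y_3 = 63·1008 + 8·7937 = 127000.
  From (x_3, y_3) = (999999, 127000): x_4 = 63·999999 + 62·8·127000 = 125991937; y_4 = 63·127000 + 8·999999 = 16000992.
Step 3: Verify x_4² - 62·y_4² = 15873968189011969 - 15873968189011968 = 1 (should be 1). ✓

(x_1, y_1) = (63, 8); (x_4, y_4) = (125991937, 16000992).


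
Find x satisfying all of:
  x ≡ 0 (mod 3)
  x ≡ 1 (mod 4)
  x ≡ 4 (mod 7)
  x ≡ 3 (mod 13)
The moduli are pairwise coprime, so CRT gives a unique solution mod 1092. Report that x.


Product of moduli M = 3 · 4 · 7 · 13 = 1092.
Merge one congruence at a time:
  Start: x ≡ 0 (mod 3).
  Combine with x ≡ 1 (mod 4); new modulus lcm = 12.
    Write x = 0 + 3·t and substitute into x ≡ 1 (mod 4): 3·t ≡ 1 − 0 = 1 (mod 4).
    The inverse of 3 mod 4 is 3 (since 3·3 = 9 = 2·4 + 1), so t ≡ 3·1 = 3 ≡ 3 (mod 4).
    Then x = 0 + 3·3 = 9, valid modulo lcm(3, 4) = 12: x ≡ 9 (mod 12).
  Combine with x ≡ 4 (mod 7); new modulus lcm = 84.
    Write x = 9 + 12·t and substitute into x ≡ 4 (mod 7): 12·t ≡ 4 − 9 = -5 (mod 7).
    Reduce coefficients mod 7: 5·t ≡ 2 (mod 7).
    The inverse of 5 mod 7 is 3 (since 5·3 = 15 = 2·7 + 1), so t ≡ 3·2 = 6 ≡ 6 (mod 7).
    Then x = 9 + 12·6 = 81, valid modulo lcm(12, 7) = 84: x ≡ 81 (mod 84).
  Combine with x ≡ 3 (mod 13); new modulus lcm = 1092.
    Write x = 81 + 84·t and substitute into x ≡ 3 (mod 13): 84·t ≡ 3 − 81 = -78 (mod 13).
    Reduce coefficients mod 13: 6·t ≡ 0 (mod 13).
    The inverse of 6 mod 13 is 11 (since 6·11 = 66 = 5·13 + 1), so t ≡ 11·0 = 0 ≡ 0 (mod 13).
    Then x = 81 + 84·0 = 81, valid modulo lcm(84, 13) = 1092: x ≡ 81 (mod 1092).
Verify against each original: 81 mod 3 = 0, 81 mod 4 = 1, 81 mod 7 = 4, 81 mod 13 = 3.

x ≡ 81 (mod 1092).


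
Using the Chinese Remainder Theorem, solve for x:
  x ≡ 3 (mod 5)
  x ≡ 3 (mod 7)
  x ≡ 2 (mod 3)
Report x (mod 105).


Moduli 5, 7, 3 are pairwise coprime; by CRT there is a unique solution modulo M = 5 · 7 · 3 = 105.
Solve pairwise, accumulating the modulus:
  Start with x ≡ 3 (mod 5).
  Combine with x ≡ 3 (mod 7): since gcd(5, 7) = 1, we get a unique residue mod 35.
    Write x = 3 + 5·t and substitute into x ≡ 3 (mod 7): 5·t ≡ 3 − 3 = 0 (mod 7).
    The inverse of 5 mod 7 is 3 (since 5·3 = 15 = 2·7 + 1), so t ≡ 3·0 = 0 ≡ 0 (mod 7).
    Then x = 3 + 5·0 = 3, valid modulo lcm(5, 7) = 35: x ≡ 3 (mod 35).
  Combine with x ≡ 2 (mod 3): since gcd(35, 3) = 1, we get a unique residue mod 105.
    Write x = 3 + 35·t and substitute into x ≡ 2 (mod 3): 35·t ≡ 2 − 3 = -1 (mod 3).
    Reduce coefficients mod 3: 2·t ≡ 2 (mod 3).
    The inverse of 2 mod 3 is 2 (since 2·2 = 4 = 1·3 + 1), so t ≡ 2·2 = 4 ≡ 1 (mod 3).
    Then x = 3 + 35·1 = 38, valid modulo lcm(35, 3) = 105: x ≡ 38 (mod 105).
Verify: 38 mod 5 = 3 ✓, 38 mod 7 = 3 ✓, 38 mod 3 = 2 ✓.

x ≡ 38 (mod 105).


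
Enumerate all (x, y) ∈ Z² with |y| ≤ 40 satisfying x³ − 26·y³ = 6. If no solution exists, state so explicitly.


The equation is x³ - 26y³ = 6. For fixed y, x³ = 26·y³ + 6, so a solution requires the RHS to be a perfect cube.
Strategy: iterate y from -40 to 40, compute RHS = 26·y³ + 6, and check whether it is a (positive or negative) perfect cube.
Check small values of y:
  y = 0: RHS = 6 is not a perfect cube.
  y = 1: RHS = 32 is not a perfect cube.
  y = -1: RHS = -20 is not a perfect cube.
  y = 2: RHS = 214 is not a perfect cube.
  y = -2: RHS = -202 is not a perfect cube.
  y = 3: RHS = 708 is not a perfect cube.
  y = -3: RHS = -696 is not a perfect cube.
Continuing the search up to |y| = 40 finds no solutions either.
No (x, y) in the scanned range satisfies the equation.

No integer solutions with |y| ≤ 40.


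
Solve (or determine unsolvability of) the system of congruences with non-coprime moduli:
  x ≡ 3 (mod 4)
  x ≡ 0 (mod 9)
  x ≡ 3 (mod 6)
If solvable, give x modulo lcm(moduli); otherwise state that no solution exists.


Moduli 4, 9, 6 are not pairwise coprime, so CRT works modulo lcm(m_i) when all pairwise compatibility conditions hold.
Pairwise compatibility: gcd(m_i, m_j) must divide a_i - a_j for every pair.
Merge one congruence at a time:
  Start: x ≡ 3 (mod 4).
  Combine with x ≡ 0 (mod 9): gcd(4, 9) = 1; 0 - 3 = -3, which IS divisible by 1, so compatible.
    Write x = 3 + 4·t and substitute into x ≡ 0 (mod 9): 4·t ≡ 0 − 3 = -3 (mod 9).
    Reduce coefficients mod 9: 4·t ≡ 6 (mod 9).
    The inverse of 4 mod 9 is 7 (since 4·7 = 28 = 3·9 + 1), so t ≡ 7·6 = 42 ≡ 6 (mod 9).
    Then x = 3 + 4·6 = 27, valid modulo lcm(4, 9) = 36: x ≡ 27 (mod 36).
  Combine with x ≡ 3 (mod 6): gcd(36, 6) = 6; 3 - 27 = -24, which IS divisible by 6, so compatible.
    Write x = 27 + 36·t and substitute into x ≡ 3 (mod 6): 36·t ≡ 3 − 27 = -24 (mod 6).
    Divide the congruence (and modulus) by g = 6: 6·t ≡ -4 (mod 1).
    Modulo 1 every t works; take t = 0.
    Then x = 27 + 36·0 = 27, valid modulo lcm(36, 6) = 36: x ≡ 27 (mod 36).
Verify: 27 mod 4 = 3, 27 mod 9 = 0, 27 mod 6 = 3.

x ≡ 27 (mod 36).


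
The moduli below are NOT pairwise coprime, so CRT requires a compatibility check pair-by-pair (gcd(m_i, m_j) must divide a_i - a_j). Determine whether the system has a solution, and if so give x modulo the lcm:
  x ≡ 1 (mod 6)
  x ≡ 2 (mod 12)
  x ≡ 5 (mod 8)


Moduli 6, 12, 8 are not pairwise coprime, so CRT works modulo lcm(m_i) when all pairwise compatibility conditions hold.
Pairwise compatibility: gcd(m_i, m_j) must divide a_i - a_j for every pair.
Merge one congruence at a time:
  Start: x ≡ 1 (mod 6).
  Combine with x ≡ 2 (mod 12): gcd(6, 12) = 6, and 2 - 1 = 1 is NOT divisible by 6.
    ⇒ system is inconsistent (no integer solution).

No solution (the system is inconsistent).


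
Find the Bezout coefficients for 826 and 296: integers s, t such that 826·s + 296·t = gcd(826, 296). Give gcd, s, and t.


Euclidean algorithm on (826, 296) — divide until remainder is 0:
  826 = 2 · 296 + 234
  296 = 1 · 234 + 62
  234 = 3 · 62 + 48
  62 = 1 · 48 + 14
  48 = 3 · 14 + 6
  14 = 2 · 6 + 2
  6 = 3 · 2 + 0
gcd(826, 296) = 2.
Track Bezout coefficients alongside the remainders: start with r₀ = 826 = a·1 + b·0 (s = 1, t = 0) and r₁ = 296 = a·0 + b·1 (s = 0, t = 1); each new remainder r_{k+1} = r_{k-1} − q_k·r_k inherits s_{k+1} = s_{k-1} − q_k·s_k, t_{k+1} = t_{k-1} − q_k·t_k, so r_k = a·s_k + b·t_k at every step:
  q = 2: r = 234, s = 1 − 2·0 = 1, t = 0 − 2·1 = -2  (check: 826·1 + 296·(-2) = 234)
  q = 1: r = 62, s = 0 − 1·1 = -1, t = 1 − 1·(-2) = 3  (check: 826·(-1) + 296·3 = 62)
  q = 3: r = 48, s = 1 − 3·(-1) = 4, t = -2 − 3·3 = -11  (check: 826·4 + 296·(-11) = 48)
  q = 1: r = 14, s = -1 − 1·4 = -5, t = 3 − 1·(-11) = 14  (check: 826·(-5) + 296·14 = 14)
  q = 3: r = 6, s = 4 − 3·(-5) = 19, t = -11 − 3·14 = -53  (check: 826·19 + 296·(-53) = 6)
  q = 2: r = 2, s = -5 − 2·19 = -43, t = 14 − 2·(-53) = 120  (check: 826·(-43) + 296·120 = 2)
The row with r = 2 (the gcd) gives the Bezout coefficients s = -43, t = 120.
Result: 826 · (-43) + 296 · (120) = 2.

gcd(826, 296) = 2; s = -43, t = 120 (check: 826·(-43) + 296·120 = 2).


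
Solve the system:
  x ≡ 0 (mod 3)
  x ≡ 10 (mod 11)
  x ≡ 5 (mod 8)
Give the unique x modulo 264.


Moduli 3, 11, 8 are pairwise coprime; by CRT there is a unique solution modulo M = 3 · 11 · 8 = 264.
Solve pairwise, accumulating the modulus:
  Start with x ≡ 0 (mod 3).
  Combine with x ≡ 10 (mod 11): since gcd(3, 11) = 1, we get a unique residue mod 33.
    Write x = 0 + 3·t and substitute into x ≡ 10 (mod 11): 3·t ≡ 10 − 0 = 10 (mod 11).
    The inverse of 3 mod 11 is 4 (since 3·4 = 12 = 1·11 + 1), so t ≡ 4·10 = 40 ≡ 7 (mod 11).
    Then x = 0 + 3·7 = 21, valid modulo lcm(3, 11) = 33: x ≡ 21 (mod 33).
  Combine with x ≡ 5 (mod 8): since gcd(33, 8) = 1, we get a unique residue mod 264.
    Write x = 21 + 33·t and substitute into x ≡ 5 (mod 8): 33·t ≡ 5 − 21 = -16 (mod 8).
    Reduce coefficients mod 8: 1·t ≡ 0 (mod 8).
    So t ≡ 0 (mod 8).
    Then x = 21 + 33·0 = 21, valid modulo lcm(33, 8) = 264: x ≡ 21 (mod 264).
Verify: 21 mod 3 = 0 ✓, 21 mod 11 = 10 ✓, 21 mod 8 = 5 ✓.

x ≡ 21 (mod 264).


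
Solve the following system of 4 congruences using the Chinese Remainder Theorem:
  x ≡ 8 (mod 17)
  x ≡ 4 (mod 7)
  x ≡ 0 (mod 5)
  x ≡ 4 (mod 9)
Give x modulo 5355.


Product of moduli M = 17 · 7 · 5 · 9 = 5355.
Merge one congruence at a time:
  Start: x ≡ 8 (mod 17).
  Combine with x ≡ 4 (mod 7); new modulus lcm = 119.
    Write x = 8 + 17·t and substitute into x ≡ 4 (mod 7): 17·t ≡ 4 − 8 = -4 (mod 7).
    Reduce coefficients mod 7: 3·t ≡ 3 (mod 7).
    The inverse of 3 mod 7 is 5 (since 3·5 = 15 = 2·7 + 1), so t ≡ 5·3 = 15 ≡ 1 (mod 7).
    Then x = 8 + 17·1 = 25, valid modulo lcm(17, 7) = 119: x ≡ 25 (mod 119).
  Combine with x ≡ 0 (mod 5); new modulus lcm = 595.
    Write x = 25 + 119·t and substitute into x ≡ 0 (mod 5): 119·t ≡ 0 − 25 = -25 (mod 5).
    Reduce coefficients mod 5: 4·t ≡ 0 (mod 5).
    The inverse of 4 mod 5 is 4 (since 4·4 = 16 = 3·5 + 1), so t ≡ 4·0 = 0 ≡ 0 (mod 5).
    Then x = 25 + 119·0 = 25, valid modulo lcm(119, 5) = 595: x ≡ 25 (mod 595).
  Combine with x ≡ 4 (mod 9); new modulus lcm = 5355.
    Write x = 25 + 595·t and substitute into x ≡ 4 (mod 9): 595·t ≡ 4 − 25 = -21 (mod 9).
    Reduce coefficients mod 9: 1·t ≡ 6 (mod 9).
    So t ≡ 6 (mod 9).
    Then x = 25 + 595·6 = 3595, valid modulo lcm(595, 9) = 5355: x ≡ 3595 (mod 5355).
Verify against each original: 3595 mod 17 = 8, 3595 mod 7 = 4, 3595 mod 5 = 0, 3595 mod 9 = 4.

x ≡ 3595 (mod 5355).


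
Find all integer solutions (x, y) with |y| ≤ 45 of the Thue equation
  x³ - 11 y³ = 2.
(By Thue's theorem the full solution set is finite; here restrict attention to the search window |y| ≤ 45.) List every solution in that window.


The equation is x³ - 11y³ = 2. For fixed y, x³ = 11·y³ + 2, so a solution requires the RHS to be a perfect cube.
Strategy: iterate y from -45 to 45, compute RHS = 11·y³ + 2, and check whether it is a (positive or negative) perfect cube.
Check small values of y:
  y = 0: RHS = 2 is not a perfect cube.
  y = 1: RHS = 13 is not a perfect cube.
  y = -1: RHS = -9 is not a perfect cube.
  y = 2: RHS = 90 is not a perfect cube.
  y = -2: RHS = -86 is not a perfect cube.
  y = 3: RHS = 299 is not a perfect cube.
  y = -3: RHS = -295 is not a perfect cube.
Continuing the search up to |y| = 45 finds no solutions either.
No (x, y) in the scanned range satisfies the equation.

No integer solutions with |y| ≤ 45.


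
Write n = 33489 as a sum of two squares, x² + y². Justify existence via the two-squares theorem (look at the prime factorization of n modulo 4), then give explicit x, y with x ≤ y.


Step 1: Factor n = 33489 = 3^2 · 61^2.
Step 2: Check the mod-4 condition on each prime factor: 3 ≡ 3 (mod 4), exponent 2 (must be even); 61 ≡ 1 (mod 4), exponent 2.
All primes ≡ 3 (mod 4) appear to even exponent (or don't appear), so by the two-squares theorem n IS expressible as a sum of two squares.
Step 3: Build a representation. Group n = k² · m with k = 3 and m = 61 · 61 = 3721 (a product of primes ≡ 1 (mod 4)); a representation of m scales to one of n via (k·x)² + (k·y)² = k²(x² + y²). Each prime p ≡ 1 (mod 4) is itself a sum of two squares; find a² by testing p − a² for a perfect square:
  61: 61 − 1² = 60, 61 − 2² = 57, 61 − 3² = 52, 61 − 4² = 45, 61 − 5² = 36 = 6² ⇒ 61 = 5² + 6².
  Combine using the Brahmagupta–Fibonacci identity (a² + b²)(c² + d²) = (ac − bd)² + (ad + bc)² = (ac + bd)² + (ad − bc)²:
  61 · 61 = 3721: from (5² + 6²)(5² + 6²), take (5·5 − 6·6, 5·6 + 6·5) = (25 − 36, 30 + 30) = (-11, 60); dropping signs (only squares matter) gives (11, 60); check 11² + 60² = 121 + 3600 = 3721 ✓.
  Scale by k = 3: (3·11, 3·60) = (33, 180).
Step 4: Order so x ≤ y and verify: 33² + 180² = 1089 + 32400 = 33489 = n. ✓

n = 33489 = 33² + 180² (one valid representation with x ≤ y).
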